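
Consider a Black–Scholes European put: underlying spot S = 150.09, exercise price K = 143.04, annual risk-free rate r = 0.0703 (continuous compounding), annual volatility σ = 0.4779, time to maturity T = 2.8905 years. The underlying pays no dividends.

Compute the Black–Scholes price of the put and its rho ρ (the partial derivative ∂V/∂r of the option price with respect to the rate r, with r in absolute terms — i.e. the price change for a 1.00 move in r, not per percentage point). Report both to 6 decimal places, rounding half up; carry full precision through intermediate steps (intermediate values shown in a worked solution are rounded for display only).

σ√T = 0.4779·√2.8905 = 0.812500
d₁ = (ln(S/K) + (r+σ²/2)T) / (σ√T) = (ln(150.09/143.04) + (0.0703+0.4779²/2)·2.8905) / 0.812500 = (0.048111 + 0.533280) / 0.812500 = 0.715558
d₂ = d₁ − σ√T = 0.715558 − 0.812500 = -0.096942
e^{−rT} = e^{−0.0703·2.8905} = 0.816113
N(−d₁) = 0.237132,  N(−d₂) = 0.538614
Put price V = K·e^{−rT}·N(−d₂) − S·N(−d₁) = 62.876069 − 35.591152 = 27.284916
ρ = −K·T·e^{−rT}·N(−d₂) = -181.743277

price = 27.284916
ρ = -181.743277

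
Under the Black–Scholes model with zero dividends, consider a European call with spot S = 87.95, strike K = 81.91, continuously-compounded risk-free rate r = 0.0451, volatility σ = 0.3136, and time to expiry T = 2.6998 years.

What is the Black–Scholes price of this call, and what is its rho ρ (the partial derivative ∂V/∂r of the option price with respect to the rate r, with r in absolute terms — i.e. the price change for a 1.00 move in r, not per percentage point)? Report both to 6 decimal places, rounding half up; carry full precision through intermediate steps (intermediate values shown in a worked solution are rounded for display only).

σ√T = 0.3136·√2.6998 = 0.515278
d₁ = (ln(S/K) + (r+σ²/2)T) / (σ√T) = (ln(87.95/81.91) + (0.0451+0.3136²/2)·2.6998) / 0.515278 = (0.071147 + 0.254517) / 0.515278 = 0.632016
d₂ = d₁ − σ√T = 0.632016 − 0.515278 = 0.116738
e^{−rT} = e^{−0.0451·2.6998} = 0.885360
N(d₁) = 0.736312,  N(d₂) = 0.546466
Call price V = S·N(d₁) − K·e^{−rT}·N(d₂) = 64.758627 − 39.629633 = 25.128995
ρ = K·T·e^{−rT}·N(d₂) = 106.992082

price = 25.128995
ρ = 106.992082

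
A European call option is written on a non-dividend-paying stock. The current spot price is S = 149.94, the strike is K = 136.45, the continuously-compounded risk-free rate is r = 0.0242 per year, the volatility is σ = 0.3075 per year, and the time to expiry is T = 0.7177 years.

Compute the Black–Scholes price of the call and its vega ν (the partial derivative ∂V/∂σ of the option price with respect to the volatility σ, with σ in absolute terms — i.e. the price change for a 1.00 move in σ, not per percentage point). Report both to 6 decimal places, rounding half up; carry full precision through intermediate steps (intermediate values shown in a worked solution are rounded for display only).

σ√T = 0.3075·√0.7177 = 0.260505
d₁ = (ln(S/K) + (r+σ²/2)T) / (σ√T) = (ln(149.94/136.45) + (0.0242+0.3075²/2)·0.7177) / 0.260505 = (0.094277 + 0.051300) / 0.260505 = 0.558825
d₂ = d₁ − σ√T = 0.558825 − 0.260505 = 0.298319
e^{−rT} = e^{−0.0242·0.7177} = 0.982782
N(d₁) = 0.711859,  N(d₂) = 0.617270
Call price V = S·N(d₁) − K·e^{−rT}·N(d₂) = 106.736188 − 82.776289 = 23.959899
φ(d₁) = (1/√(2π))·e^{−d₁²/2} = 0.341270
ν = S·φ(d₁)·√T = 43.349810

price = 23.959899
ν = 43.349810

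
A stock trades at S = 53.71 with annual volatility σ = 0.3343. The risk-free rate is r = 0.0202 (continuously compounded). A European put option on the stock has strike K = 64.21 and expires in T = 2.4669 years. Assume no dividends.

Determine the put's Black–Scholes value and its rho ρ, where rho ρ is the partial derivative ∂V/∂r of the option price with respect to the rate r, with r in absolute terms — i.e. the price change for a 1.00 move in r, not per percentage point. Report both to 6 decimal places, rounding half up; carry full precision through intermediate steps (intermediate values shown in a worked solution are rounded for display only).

price = 15.922898
ρ = -104.610957

σ√T = 0.3343·√2.4669 = 0.525064
d₁ = (ln(S/K) + (r+σ²/2)T) / (σ√T) = (ln(53.71/64.21) + (0.0202+0.3343²/2)·2.4669) / 0.525064 = (-0.178560 + 0.187677) / 0.525064 = 0.017365
d₂ = d₁ − σ√T = 0.017365 − 0.525064 = -0.507699
e^{−rT} = e^{−0.0202·2.4669} = 0.951390
N(−d₁) = 0.493073,  N(−d₂) = 0.694168
Put price V = K·e^{−rT}·N(−d₂) − S·N(−d₁) = 42.405836 − 26.482938 = 15.922898
ρ = −K·T·e^{−rT}·N(−d₂) = -104.610957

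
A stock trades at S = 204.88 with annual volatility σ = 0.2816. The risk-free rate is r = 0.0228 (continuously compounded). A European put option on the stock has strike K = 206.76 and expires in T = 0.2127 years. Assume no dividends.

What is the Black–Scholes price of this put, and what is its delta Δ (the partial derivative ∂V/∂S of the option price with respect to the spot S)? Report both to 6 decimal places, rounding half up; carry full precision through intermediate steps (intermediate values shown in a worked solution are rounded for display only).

price = 11.076109
Δ = -0.487258

σ√T = 0.2816·√0.2127 = 0.129872
d₁ = (ln(S/K) + (r+σ²/2)T) / (σ√T) = (ln(204.88/206.76) + (0.0228+0.2816²/2)·0.2127) / 0.129872 = (-0.009134 + 0.013283) / 0.129872 = 0.031944
d₂ = d₁ − σ√T = 0.031944 − 0.129872 = -0.097928
e^{−rT} = e^{−0.0228·0.2127} = 0.995162
N(−d₁) = 0.487258,  N(−d₂) = 0.539005
Put price V = K·e^{−rT}·N(−d₂) − S·N(−d₁) = 110.905560 − 99.829451 = 11.076109
Δ = −N(−d₁) = -0.487258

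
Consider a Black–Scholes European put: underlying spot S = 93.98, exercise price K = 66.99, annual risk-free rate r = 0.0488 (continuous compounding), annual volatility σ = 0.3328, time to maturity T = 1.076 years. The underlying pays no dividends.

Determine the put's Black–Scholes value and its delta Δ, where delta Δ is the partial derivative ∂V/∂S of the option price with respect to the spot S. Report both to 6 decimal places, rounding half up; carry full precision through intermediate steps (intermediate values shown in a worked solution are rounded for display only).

σ√T = 0.3328·√1.076 = 0.345215
d₁ = (ln(S/K) + (r+σ²/2)T) / (σ√T) = (ln(93.98/66.99) + (0.0488+0.3328²/2)·1.076) / 0.345215 = (0.338539 + 0.112095) / 0.345215 = 1.305373
d₂ = d₁ − σ√T = 1.305373 − 0.345215 = 0.960158
e^{−rT} = e^{−0.0488·1.076} = 0.948846
N(−d₁) = 0.095883,  N(−d₂) = 0.168488
Put price V = K·e^{−rT}·N(−d₂) − S·N(−d₁) = 10.709625 − 9.011080 = 1.698545
Δ = −N(−d₁) = -0.095883

price = 1.698545
Δ = -0.095883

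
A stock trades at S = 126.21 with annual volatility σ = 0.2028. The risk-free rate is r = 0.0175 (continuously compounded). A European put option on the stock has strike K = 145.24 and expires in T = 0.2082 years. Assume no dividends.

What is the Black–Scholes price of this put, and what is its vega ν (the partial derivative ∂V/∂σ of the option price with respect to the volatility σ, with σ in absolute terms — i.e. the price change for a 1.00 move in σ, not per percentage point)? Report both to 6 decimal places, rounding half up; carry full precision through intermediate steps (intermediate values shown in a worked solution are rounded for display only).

σ√T = 0.2028·√0.2082 = 0.092535
d₁ = (ln(S/K) + (r+σ²/2)T) / (σ√T) = (ln(126.21/145.24) + (0.0175+0.2028²/2)·0.2082) / 0.092535 = (-0.140440 + 0.007925) / 0.092535 = -1.432050
d₂ = d₁ − σ√T = -1.432050 − 0.092535 = -1.524586
e^{−rT} = e^{−0.0175·0.2082} = 0.996363
N(−d₁) = 0.923935,  N(−d₂) = 0.936319
Put price V = K·e^{−rT}·N(−d₂) − S·N(−d₁) = 135.496354 − 116.609869 = 18.886485
φ(d₁) = (1/√(2π))·e^{−d₁²/2} = 0.143084
ν = S·φ(d₁)·√T = 8.239971

price = 18.886485
ν = 8.239971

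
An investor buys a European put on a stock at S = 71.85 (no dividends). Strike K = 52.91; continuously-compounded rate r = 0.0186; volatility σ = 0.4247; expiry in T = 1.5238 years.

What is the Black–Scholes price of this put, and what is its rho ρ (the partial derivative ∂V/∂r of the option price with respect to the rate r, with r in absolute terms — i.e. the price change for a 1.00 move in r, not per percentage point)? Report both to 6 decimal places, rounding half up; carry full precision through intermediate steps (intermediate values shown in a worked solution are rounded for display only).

σ√T = 0.4247·√1.5238 = 0.524259
d₁ = (ln(S/K) + (r+σ²/2)T) / (σ√T) = (ln(71.85/52.91) + (0.0186+0.4247²/2)·1.5238) / 0.524259 = (0.305988 + 0.165767) / 0.524259 = 0.899850
d₂ = d₁ − σ√T = 0.899850 − 0.524259 = 0.375591
e^{−rT} = e^{−0.0186·1.5238} = 0.972055
N(−d₁) = 0.184100,  N(−d₂) = 0.353611
Put price V = K·e^{−rT}·N(−d₂) − S·N(−d₁) = 18.186703 − 13.227586 = 4.959117
ρ = −K·T·e^{−rT}·N(−d₂) = -27.712898

price = 4.959117
ρ = -27.712898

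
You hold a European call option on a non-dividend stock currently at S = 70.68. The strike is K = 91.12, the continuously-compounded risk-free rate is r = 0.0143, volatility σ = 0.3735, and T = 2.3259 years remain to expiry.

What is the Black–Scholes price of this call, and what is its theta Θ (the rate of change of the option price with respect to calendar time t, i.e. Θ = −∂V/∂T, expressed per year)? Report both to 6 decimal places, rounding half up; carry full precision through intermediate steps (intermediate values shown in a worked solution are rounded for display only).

price = 10.353652
Θ = -3.750581

σ√T = 0.3735·√2.3259 = 0.569621
d₁ = (ln(S/K) + (r+σ²/2)T) / (σ√T) = (ln(70.68/91.12) + (0.0143+0.3735²/2)·2.3259) / 0.569621 = (-0.254015 + 0.195495) / 0.569621 = -0.102735
d₂ = d₁ − σ√T = -0.102735 − 0.569621 = -0.672356
e^{−rT} = e^{−0.0143·2.3259} = 0.967287
N(d₁) = 0.459087,  N(d₂) = 0.250678
Call price V = S·N(d₁) − K·e^{−rT}·N(d₂) = 32.448238 − 22.094585 = 10.353652
φ(d₁) = (1/√(2π))·e^{−d₁²/2} = 0.396843
Θ = −S·φ(d₁)·σ/(2√T) − r·K·e^{−rT}·N(d₂) = −3.434629 − 0.315953 = -3.750581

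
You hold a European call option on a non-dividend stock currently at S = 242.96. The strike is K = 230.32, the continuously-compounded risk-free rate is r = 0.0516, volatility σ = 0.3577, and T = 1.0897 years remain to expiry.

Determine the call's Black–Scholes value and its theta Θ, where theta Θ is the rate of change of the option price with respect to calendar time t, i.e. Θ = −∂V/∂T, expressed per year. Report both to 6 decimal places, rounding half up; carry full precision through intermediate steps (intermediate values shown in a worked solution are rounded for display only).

σ√T = 0.3577·√1.0897 = 0.373398
d₁ = (ln(S/K) + (r+σ²/2)T) / (σ√T) = (ln(242.96/230.32) + (0.0516+0.3577²/2)·1.0897) / 0.373398 = (0.053427 + 0.125942) / 0.373398 = 0.480369
d₂ = d₁ − σ√T = 0.480369 − 0.373398 = 0.106970
e^{−rT} = e^{−0.0516·1.0897} = 0.945323
N(d₁) = 0.684517,  N(d₂) = 0.542594
Call price V = S·N(d₁) − K·e^{−rT}·N(d₂) = 166.310336 − 118.137201 = 48.173136
φ(d₁) = (1/√(2π))·e^{−d₁²/2} = 0.355470
Θ = −S·φ(d₁)·σ/(2√T) − r·K·e^{−rT}·N(d₂) = −14.796967 − 6.095880 = -20.892847

price = 48.173136
Θ = -20.892847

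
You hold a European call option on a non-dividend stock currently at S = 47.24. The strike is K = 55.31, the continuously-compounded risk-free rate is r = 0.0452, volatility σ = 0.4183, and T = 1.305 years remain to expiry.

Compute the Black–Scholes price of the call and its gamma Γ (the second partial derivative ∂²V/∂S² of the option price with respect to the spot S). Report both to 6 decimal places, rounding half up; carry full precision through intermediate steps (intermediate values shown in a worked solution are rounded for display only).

σ√T = 0.4183·√1.305 = 0.477852
d₁ = (ln(S/K) + (r+σ²/2)T) / (σ√T) = (ln(47.24/55.31) + (0.0452+0.4183²/2)·1.305) / 0.477852 = (-0.157713 + 0.173157) / 0.477852 = 0.032320
d₂ = d₁ − σ√T = 0.032320 − 0.477852 = -0.445531
e^{−rT} = e^{−0.0452·1.305} = 0.942720
N(d₁) = 0.512892,  N(d₂) = 0.327968
Call price V = S·N(d₁) − K·e^{−rT}·N(d₂) = 24.229006 − 17.100853 = 7.128154
φ(d₁) = (1/√(2π))·e^{−d₁²/2} = 0.398734
Γ = φ(d₁) / (S·σ·√T) = 0.017664

price = 7.128154
Γ = 0.017664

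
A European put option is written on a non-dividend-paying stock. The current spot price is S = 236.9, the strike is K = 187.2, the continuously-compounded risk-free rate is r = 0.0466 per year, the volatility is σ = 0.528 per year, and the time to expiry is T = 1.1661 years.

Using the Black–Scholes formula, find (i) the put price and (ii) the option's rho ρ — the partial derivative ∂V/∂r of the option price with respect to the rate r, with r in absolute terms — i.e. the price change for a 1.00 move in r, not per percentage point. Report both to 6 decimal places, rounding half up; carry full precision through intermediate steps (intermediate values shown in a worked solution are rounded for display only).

price = 22.347210
ρ = -85.116958

σ√T = 0.528·√1.1661 = 0.570167
d₁ = (ln(S/K) + (r+σ²/2)T) / (σ√T) = (ln(236.9/187.2) + (0.0466+0.528²/2)·1.1661) / 0.570167 = (0.235461 + 0.216885) / 0.570167 = 0.793357
d₂ = d₁ − σ√T = 0.793357 − 0.570167 = 0.223191
e^{−rT} = e^{−0.0466·1.1661} = 0.947110
N(−d₁) = 0.213785,  N(−d₂) = 0.411694
Put price V = K·e^{−rT}·N(−d₂) − S·N(−d₁) = 72.992846 − 50.645637 = 22.347210
ρ = −K·T·e^{−rT}·N(−d₂) = -85.116958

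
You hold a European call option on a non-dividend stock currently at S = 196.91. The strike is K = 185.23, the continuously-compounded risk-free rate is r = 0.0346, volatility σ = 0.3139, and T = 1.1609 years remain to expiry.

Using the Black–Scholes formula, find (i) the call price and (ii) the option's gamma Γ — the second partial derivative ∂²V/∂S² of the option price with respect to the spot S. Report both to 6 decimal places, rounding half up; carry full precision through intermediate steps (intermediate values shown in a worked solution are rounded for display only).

price = 35.763933
Γ = 0.005367

σ√T = 0.3139·√1.1609 = 0.338212
d₁ = (ln(S/K) + (r+σ²/2)T) / (σ√T) = (ln(196.91/185.23) + (0.0346+0.3139²/2)·1.1609) / 0.338212 = (0.061148 + 0.097361) / 0.338212 = 0.468669
d₂ = d₁ − σ√T = 0.468669 − 0.338212 = 0.130457
e^{−rT} = e^{−0.0346·1.1609} = 0.960629
N(d₁) = 0.680347,  N(d₂) = 0.551897
Call price V = S·N(d₁) − K·e^{−rT}·N(d₂) = 133.967071 − 98.203137 = 35.763933
φ(d₁) = (1/√(2π))·e^{−d₁²/2} = 0.357449
Γ = φ(d₁) / (S·σ·√T) = 0.005367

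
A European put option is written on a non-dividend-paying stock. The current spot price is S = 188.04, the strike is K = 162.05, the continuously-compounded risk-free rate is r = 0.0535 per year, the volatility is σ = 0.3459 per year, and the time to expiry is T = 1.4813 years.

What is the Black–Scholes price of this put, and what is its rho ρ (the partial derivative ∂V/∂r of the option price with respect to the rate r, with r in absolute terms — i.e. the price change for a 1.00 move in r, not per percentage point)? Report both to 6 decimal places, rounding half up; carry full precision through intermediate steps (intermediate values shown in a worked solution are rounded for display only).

price = 12.936074
ρ = -82.114008

σ√T = 0.3459·√1.4813 = 0.420990
d₁ = (ln(S/K) + (r+σ²/2)T) / (σ√T) = (ln(188.04/162.05) + (0.0535+0.3459²/2)·1.4813) / 0.420990 = (0.148750 + 0.167866) / 0.420990 = 0.752074
d₂ = d₁ − σ√T = 0.752074 − 0.420990 = 0.331083
e^{−rT} = e^{−0.0535·1.4813} = 0.923809
N(−d₁) = 0.226003,  N(−d₂) = 0.370291
Put price V = K·e^{−rT}·N(−d₂) − S·N(−d₁) = 55.433746 − 42.497672 = 12.936074
ρ = −K·T·e^{−rT}·N(−d₂) = -82.114008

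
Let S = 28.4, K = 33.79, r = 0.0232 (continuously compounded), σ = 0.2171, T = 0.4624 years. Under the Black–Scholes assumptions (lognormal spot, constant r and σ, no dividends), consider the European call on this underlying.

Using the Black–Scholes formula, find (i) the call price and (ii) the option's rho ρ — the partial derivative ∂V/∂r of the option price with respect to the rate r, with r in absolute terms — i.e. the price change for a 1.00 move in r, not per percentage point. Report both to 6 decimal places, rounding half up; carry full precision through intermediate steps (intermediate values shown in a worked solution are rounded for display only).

σ√T = 0.2171·√0.4624 = 0.147628
d₁ = (ln(S/K) + (r+σ²/2)T) / (σ√T) = (ln(28.4/33.79) + (0.0232+0.2171²/2)·0.4624) / 0.147628 = (-0.173776 + 0.021625) / 0.147628 = -1.030638
d₂ = d₁ − σ√T = -1.030638 − 0.147628 = -1.178266
e^{−rT} = e^{−0.0232·0.4624} = 0.989330
N(d₁) = 0.151355,  N(d₂) = 0.119345
Call price V = S·N(d₁) − K·e^{−rT}·N(d₂) = 4.298489 − 3.989646 = 0.308843
ρ = K·T·e^{−rT}·N(d₂) = 1.844812

price = 0.308843
ρ = 1.844812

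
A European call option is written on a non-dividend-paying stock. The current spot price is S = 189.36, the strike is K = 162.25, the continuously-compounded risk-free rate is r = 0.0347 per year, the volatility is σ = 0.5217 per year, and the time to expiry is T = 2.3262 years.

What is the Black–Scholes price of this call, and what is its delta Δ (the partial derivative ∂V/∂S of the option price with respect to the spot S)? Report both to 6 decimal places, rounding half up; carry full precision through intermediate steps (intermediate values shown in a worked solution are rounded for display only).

price = 74.413674
Δ = 0.755995

σ√T = 0.5217·√2.3262 = 0.795691
d₁ = (ln(S/K) + (r+σ²/2)T) / (σ√T) = (ln(189.36/162.25) + (0.0347+0.5217²/2)·2.3262) / 0.795691 = (0.154512 + 0.397281) / 0.795691 = 0.693476
d₂ = d₁ − σ√T = 0.693476 − 0.795691 = -0.102215
e^{−rT} = e^{−0.0347·2.3262} = 0.922453
N(d₁) = 0.755995,  N(d₂) = 0.459293
Call price V = S·N(d₁) − K·e^{−rT}·N(d₂) = 143.155145 − 68.741471 = 74.413674
Δ = N(d₁) = 0.755995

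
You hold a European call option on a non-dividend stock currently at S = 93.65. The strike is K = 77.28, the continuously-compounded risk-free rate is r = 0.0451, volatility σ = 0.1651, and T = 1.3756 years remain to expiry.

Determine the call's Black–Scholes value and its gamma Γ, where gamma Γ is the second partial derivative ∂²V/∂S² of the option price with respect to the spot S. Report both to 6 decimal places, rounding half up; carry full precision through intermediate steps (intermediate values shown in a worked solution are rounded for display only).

σ√T = 0.1651·√1.3756 = 0.193639
d₁ = (ln(S/K) + (r+σ²/2)T) / (σ√T) = (ln(93.65/77.28) + (0.0451+0.1651²/2)·1.3756) / 0.193639 = (0.192129 + 0.080788) / 0.193639 = 1.409410
d₂ = d₁ − σ√T = 1.409410 − 0.193639 = 1.215770
e^{−rT} = e^{−0.0451·1.3756} = 0.939846
N(d₁) = 0.920643,  N(d₂) = 0.887964
Call price V = S·N(d₁) − K·e^{−rT}·N(d₂) = 86.218212 − 64.493944 = 21.724268
φ(d₁) = (1/√(2π))·e^{−d₁²/2} = 0.147761
Γ = φ(d₁) / (S·σ·√T) = 0.008148

price = 21.724268
Γ = 0.008148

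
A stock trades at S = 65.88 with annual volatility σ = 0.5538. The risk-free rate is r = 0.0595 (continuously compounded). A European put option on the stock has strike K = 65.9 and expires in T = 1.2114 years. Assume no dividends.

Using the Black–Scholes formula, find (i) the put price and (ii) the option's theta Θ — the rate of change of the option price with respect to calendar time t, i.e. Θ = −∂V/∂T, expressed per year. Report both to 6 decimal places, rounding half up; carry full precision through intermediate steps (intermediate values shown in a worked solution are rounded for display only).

price = 13.049822
Θ = -3.952713

σ√T = 0.5538·√1.2114 = 0.609532
d₁ = (ln(S/K) + (r+σ²/2)T) / (σ√T) = (ln(65.88/65.9) + (0.0595+0.5538²/2)·1.2114) / 0.609532 = (-0.000304 + 0.257843) / 0.609532 = 0.422520
d₂ = d₁ − σ√T = 0.422520 − 0.609532 = -0.187012
e^{−rT} = e^{−0.0595·1.2114} = 0.930458
N(−d₁) = 0.336323,  N(−d₂) = 0.574175
Put price V = K·e^{−rT}·N(−d₂) − S·N(−d₁) = 35.206765 − 22.156943 = 13.049822
φ(d₁) = (1/√(2π))·e^{−d₁²/2} = 0.364875
Θ = −S·φ(d₁)·σ/(2√T) + r·K·e^{−rT}·N(−d₂) = −6.047516 + 2.094803 = -3.952713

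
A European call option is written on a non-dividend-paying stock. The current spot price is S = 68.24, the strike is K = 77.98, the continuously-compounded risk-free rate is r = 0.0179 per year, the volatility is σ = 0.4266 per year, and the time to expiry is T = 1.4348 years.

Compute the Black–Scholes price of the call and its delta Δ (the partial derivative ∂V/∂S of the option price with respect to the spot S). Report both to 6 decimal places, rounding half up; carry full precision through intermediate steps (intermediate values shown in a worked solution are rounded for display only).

price = 10.977451
Δ = 0.517810

σ√T = 0.4266·√1.4348 = 0.510995
d₁ = (ln(S/K) + (r+σ²/2)T) / (σ√T) = (ln(68.24/77.98) + (0.0179+0.4266²/2)·1.4348) / 0.510995 = (-0.133421 + 0.156241) / 0.510995 = 0.044657
d₂ = d₁ − σ√T = 0.044657 − 0.510995 = -0.466338
e^{−rT} = e^{−0.0179·1.4348} = 0.974644
N(d₁) = 0.517810,  N(d₂) = 0.320487
Call price V = S·N(d₁) − K·e^{−rT}·N(d₂) = 35.335321 − 24.357870 = 10.977451
Δ = N(d₁) = 0.517810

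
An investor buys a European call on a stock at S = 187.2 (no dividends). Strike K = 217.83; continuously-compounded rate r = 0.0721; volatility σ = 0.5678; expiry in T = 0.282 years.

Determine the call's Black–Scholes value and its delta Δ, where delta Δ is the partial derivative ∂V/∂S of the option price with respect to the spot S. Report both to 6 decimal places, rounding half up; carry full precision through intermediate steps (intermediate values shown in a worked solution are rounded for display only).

price = 13.099692
Δ = 0.388059

σ√T = 0.5678·√0.282 = 0.301523
d₁ = (ln(S/K) + (r+σ²/2)T) / (σ√T) = (ln(187.2/217.83) + (0.0721+0.5678²/2)·0.282) / 0.301523 = (-0.151537 + 0.065790) / 0.301523 = -0.284381
d₂ = d₁ − σ√T = -0.284381 − 0.301523 = -0.585903
e^{−rT} = e^{−0.0721·0.282} = 0.979873
N(d₁) = 0.388059,  N(d₂) = 0.278970
Call price V = S·N(d₁) − K·e^{−rT}·N(d₂) = 72.644705 − 59.545013 = 13.099692
Δ = N(d₁) = 0.388059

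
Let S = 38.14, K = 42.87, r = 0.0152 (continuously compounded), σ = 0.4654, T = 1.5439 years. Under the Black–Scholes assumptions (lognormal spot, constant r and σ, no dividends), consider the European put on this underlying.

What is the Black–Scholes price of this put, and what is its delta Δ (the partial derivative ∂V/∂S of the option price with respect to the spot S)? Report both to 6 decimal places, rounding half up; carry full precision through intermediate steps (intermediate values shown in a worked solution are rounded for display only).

σ√T = 0.4654·√1.5439 = 0.578277
d₁ = (ln(S/K) + (r+σ²/2)T) / (σ√T) = (ln(38.14/42.87) + (0.0152+0.4654²/2)·1.5439) / 0.578277 = (-0.116909 + 0.190669) / 0.578277 = 0.127553
d₂ = d₁ − σ√T = 0.127553 − 0.578277 = -0.450724
e^{−rT} = e^{−0.0152·1.5439} = 0.976806
N(−d₁) = 0.449251,  N(−d₂) = 0.673906
Put price V = K·e^{−rT}·N(−d₂) − S·N(−d₁) = 28.220261 − 17.134452 = 11.085809
Δ = −N(−d₁) = -0.449251

price = 11.085809
Δ = -0.449251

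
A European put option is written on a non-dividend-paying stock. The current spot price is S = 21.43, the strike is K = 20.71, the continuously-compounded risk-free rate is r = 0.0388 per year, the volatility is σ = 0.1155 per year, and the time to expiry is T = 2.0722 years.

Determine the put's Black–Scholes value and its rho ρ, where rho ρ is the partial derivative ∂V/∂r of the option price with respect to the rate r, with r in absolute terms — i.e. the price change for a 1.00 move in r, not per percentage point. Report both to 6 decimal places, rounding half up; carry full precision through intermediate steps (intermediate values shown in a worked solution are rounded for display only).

price = 0.488705
ρ = -10.781457

σ√T = 0.1155·√2.0722 = 0.166264
d₁ = (ln(S/K) + (r+σ²/2)T) / (σ√T) = (ln(21.43/20.71) + (0.0388+0.1155²/2)·2.0722) / 0.166264 = (0.034175 + 0.094223) / 0.166264 = 0.772256
d₂ = d₁ − σ√T = 0.772256 − 0.166264 = 0.605993
e^{−rT} = e^{−0.0388·2.0722} = 0.922746
N(−d₁) = 0.219981,  N(−d₂) = 0.272260
Put price V = K·e^{−rT}·N(−d₂) − S·N(−d₁) = 5.202904 − 4.714199 = 0.488705
ρ = −K·T·e^{−rT}·N(−d₂) = -10.781457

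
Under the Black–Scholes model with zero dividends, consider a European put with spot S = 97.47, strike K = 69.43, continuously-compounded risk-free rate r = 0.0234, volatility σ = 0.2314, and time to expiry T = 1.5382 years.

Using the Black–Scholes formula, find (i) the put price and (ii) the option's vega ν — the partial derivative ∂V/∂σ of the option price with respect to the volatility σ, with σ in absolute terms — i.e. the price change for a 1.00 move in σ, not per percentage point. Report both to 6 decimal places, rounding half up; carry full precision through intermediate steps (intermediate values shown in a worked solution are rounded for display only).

σ√T = 0.2314·√1.5382 = 0.286992
d₁ = (ln(S/K) + (r+σ²/2)T) / (σ√T) = (ln(97.47/69.43) + (0.0234+0.2314²/2)·1.5382) / 0.286992 = (0.339226 + 0.077176) / 0.286992 = 1.450917
d₂ = d₁ − σ√T = 1.450917 − 0.286992 = 1.163925
e^{−rT} = e^{−0.0234·1.5382} = 0.964646
N(−d₁) = 0.073401,  N(−d₂) = 0.122227
Put price V = K·e^{−rT}·N(−d₂) − S·N(−d₁) = 8.186208 − 7.154437 = 1.031771
φ(d₁) = (1/√(2π))·e^{−d₁²/2} = 0.139245
ν = S·φ(d₁)·√T = 16.832842

price = 1.031771
ν = 16.832842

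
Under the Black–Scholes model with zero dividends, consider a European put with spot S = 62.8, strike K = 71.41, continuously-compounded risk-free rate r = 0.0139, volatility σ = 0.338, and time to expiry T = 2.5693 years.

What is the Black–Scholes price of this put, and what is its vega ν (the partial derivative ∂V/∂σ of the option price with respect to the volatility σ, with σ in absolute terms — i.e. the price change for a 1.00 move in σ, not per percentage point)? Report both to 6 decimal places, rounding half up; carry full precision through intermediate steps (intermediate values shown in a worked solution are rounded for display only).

price = 17.313951
ν = 39.959531

σ√T = 0.338·√2.5693 = 0.541781
d₁ = (ln(S/K) + (r+σ²/2)T) / (σ√T) = (ln(62.8/71.41) + (0.0139+0.338²/2)·2.5693) / 0.541781 = (-0.128483 + 0.182477) / 0.541781 = 0.099660
d₂ = d₁ − σ√T = 0.099660 − 0.541781 = -0.442121
e^{−rT} = e^{−0.0139·2.5693} = 0.964917
N(−d₁) = 0.460307,  N(−d₂) = 0.670799
Put price V = K·e^{−rT}·N(−d₂) − S·N(−d₁) = 46.221236 − 28.907286 = 17.313951
φ(d₁) = (1/√(2π))·e^{−d₁²/2} = 0.396966
ν = S·φ(d₁)·√T = 39.959531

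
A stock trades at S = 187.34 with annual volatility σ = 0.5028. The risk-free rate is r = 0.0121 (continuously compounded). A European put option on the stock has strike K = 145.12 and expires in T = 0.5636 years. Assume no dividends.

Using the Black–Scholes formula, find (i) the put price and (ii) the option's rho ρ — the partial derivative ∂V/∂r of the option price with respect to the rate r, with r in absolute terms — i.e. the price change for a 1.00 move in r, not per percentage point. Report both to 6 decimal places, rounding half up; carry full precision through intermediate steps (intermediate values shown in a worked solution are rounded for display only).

price = 8.854638
ρ = -24.896601

σ√T = 0.5028·√0.5636 = 0.377469
d₁ = (ln(S/K) + (r+σ²/2)T) / (σ√T) = (ln(187.34/145.12) + (0.0121+0.5028²/2)·0.5636) / 0.377469 = (0.255364 + 0.078061) / 0.377469 = 0.883319
d₂ = d₁ − σ√T = 0.883319 − 0.377469 = 0.505850
e^{−rT} = e^{−0.0121·0.5636} = 0.993204
N(−d₁) = 0.188532,  N(−d₂) = 0.306481
Put price V = K·e^{−rT}·N(−d₂) − S·N(−d₁) = 44.174240 − 35.319601 = 8.854638
ρ = −K·T·e^{−rT}·N(−d₂) = -24.896601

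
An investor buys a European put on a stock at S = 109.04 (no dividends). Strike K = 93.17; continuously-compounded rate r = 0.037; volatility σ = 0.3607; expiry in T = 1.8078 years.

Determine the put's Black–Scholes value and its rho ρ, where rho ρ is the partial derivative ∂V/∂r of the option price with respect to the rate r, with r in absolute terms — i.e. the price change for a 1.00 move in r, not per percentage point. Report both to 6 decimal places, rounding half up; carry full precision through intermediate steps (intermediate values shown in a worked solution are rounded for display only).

σ√T = 0.3607·√1.8078 = 0.484977
d₁ = (ln(S/K) + (r+σ²/2)T) / (σ√T) = (ln(109.04/93.17) + (0.037+0.3607²/2)·1.8078) / 0.484977 = (0.157289 + 0.184490) / 0.484977 = 0.704732
d₂ = d₁ − σ√T = 0.704732 − 0.484977 = 0.219755
e^{−rT} = e^{−0.037·1.8078} = 0.935299
N(−d₁) = 0.240488,  N(−d₂) = 0.413031
Put price V = K·e^{−rT}·N(−d₂) − S·N(−d₁) = 35.992282 − 26.222861 = 9.769421
ρ = −K·T·e^{−rT}·N(−d₂) = -65.066848

price = 9.769421
ρ = -65.066848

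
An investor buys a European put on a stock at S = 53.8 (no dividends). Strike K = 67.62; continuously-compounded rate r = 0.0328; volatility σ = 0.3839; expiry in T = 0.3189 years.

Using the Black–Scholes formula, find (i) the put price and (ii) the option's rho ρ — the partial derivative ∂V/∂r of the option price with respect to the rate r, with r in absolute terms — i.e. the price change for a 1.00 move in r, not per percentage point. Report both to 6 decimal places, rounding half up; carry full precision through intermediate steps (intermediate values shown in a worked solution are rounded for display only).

σ√T = 0.3839·√0.3189 = 0.216793
d₁ = (ln(S/K) + (r+σ²/2)T) / (σ√T) = (ln(53.8/67.62) + (0.0328+0.3839²/2)·0.3189) / 0.216793 = (-0.228630 + 0.033960) / 0.216793 = -0.897957
d₂ = d₁ − σ√T = -0.897957 − 0.216793 = -1.114750
e^{−rT} = e^{−0.0328·0.3189} = 0.989595
N(−d₁) = 0.815396,  N(−d₂) = 0.867521
Put price V = K·e^{−rT}·N(−d₂) − S·N(−d₁) = 58.051383 − 43.868289 = 14.183094
ρ = −K·T·e^{−rT}·N(−d₂) = -18.512586

price = 14.183094
ρ = -18.512586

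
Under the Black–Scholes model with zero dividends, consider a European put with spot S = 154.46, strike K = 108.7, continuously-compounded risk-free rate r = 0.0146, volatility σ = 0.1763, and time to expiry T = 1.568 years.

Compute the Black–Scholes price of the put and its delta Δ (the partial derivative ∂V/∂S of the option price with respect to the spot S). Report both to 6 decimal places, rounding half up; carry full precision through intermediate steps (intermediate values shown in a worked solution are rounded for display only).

σ√T = 0.1763·√1.568 = 0.220763
d₁ = (ln(S/K) + (r+σ²/2)T) / (σ√T) = (ln(154.46/108.7) + (0.0146+0.1763²/2)·1.568) / 0.220763 = (0.351343 + 0.047261) / 0.220763 = 1.805579
d₂ = d₁ − σ√T = 1.805579 − 0.220763 = 1.584817
e^{−rT} = e^{−0.0146·1.568} = 0.977367
N(−d₁) = 0.035492,  N(−d₂) = 0.056504
Put price V = K·e^{−rT}·N(−d₂) − S·N(−d₁) = 6.002974 − 5.482102 = 0.520873
Δ = −N(−d₁) = -0.035492

price = 0.520873
Δ = -0.035492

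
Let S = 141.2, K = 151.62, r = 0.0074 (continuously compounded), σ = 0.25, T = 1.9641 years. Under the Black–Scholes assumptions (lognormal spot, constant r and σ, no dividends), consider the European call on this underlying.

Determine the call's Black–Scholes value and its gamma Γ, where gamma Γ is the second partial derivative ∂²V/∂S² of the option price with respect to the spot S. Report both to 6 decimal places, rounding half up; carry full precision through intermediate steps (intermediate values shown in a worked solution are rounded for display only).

σ√T = 0.25·√1.9641 = 0.350366
d₁ = (ln(S/K) + (r+σ²/2)T) / (σ√T) = (ln(141.2/151.62) + (0.0074+0.25²/2)·1.9641) / 0.350366 = (-0.071200 + 0.075912) / 0.350366 = 0.013450
d₂ = d₁ − σ√T = 0.013450 − 0.350366 = -0.336916
e^{−rT} = e^{−0.0074·1.9641} = 0.985571
N(d₁) = 0.505366,  N(d₂) = 0.368090
Call price V = S·N(d₁) − K·e^{−rT}·N(d₂) = 71.357621 − 55.004533 = 16.353087
φ(d₁) = (1/√(2π))·e^{−d₁²/2} = 0.398906
Γ = φ(d₁) / (S·σ·√T) = 0.008063

price = 16.353087
Γ = 0.008063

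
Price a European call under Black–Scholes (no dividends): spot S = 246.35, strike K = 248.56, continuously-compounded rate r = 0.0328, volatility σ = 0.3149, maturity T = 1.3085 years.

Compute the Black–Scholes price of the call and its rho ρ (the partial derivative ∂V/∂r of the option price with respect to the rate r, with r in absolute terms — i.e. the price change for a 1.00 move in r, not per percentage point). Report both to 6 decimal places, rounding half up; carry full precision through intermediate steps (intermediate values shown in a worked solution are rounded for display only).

σ√T = 0.3149·√1.3085 = 0.360213
d₁ = (ln(S/K) + (r+σ²/2)T) / (σ√T) = (ln(246.35/248.56) + (0.0328+0.3149²/2)·1.3085) / 0.360213 = (-0.008931 + 0.107796) / 0.360213 = 0.274461
d₂ = d₁ − σ√T = 0.274461 − 0.360213 = -0.085752
e^{−rT} = e^{−0.0328·1.3085} = 0.957989
N(d₁) = 0.608135,  N(d₂) = 0.465832
Call price V = S·N(d₁) − K·e^{−rT}·N(d₂) = 149.814042 − 110.922854 = 38.891188
ρ = K·T·e^{−rT}·N(d₂) = 145.142554

price = 38.891188
ρ = 145.142554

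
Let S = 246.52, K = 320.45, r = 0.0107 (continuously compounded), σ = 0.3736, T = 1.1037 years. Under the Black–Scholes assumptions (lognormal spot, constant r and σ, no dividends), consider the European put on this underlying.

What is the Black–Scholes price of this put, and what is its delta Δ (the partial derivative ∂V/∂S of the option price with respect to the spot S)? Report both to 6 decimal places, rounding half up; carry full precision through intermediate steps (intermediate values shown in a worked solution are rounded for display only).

σ√T = 0.3736·√1.1037 = 0.392493
d₁ = (ln(S/K) + (r+σ²/2)T) / (σ√T) = (ln(246.52/320.45) + (0.0107+0.3736²/2)·1.1037) / 0.392493 = (-0.262283 + 0.088835) / 0.392493 = -0.441913
d₂ = d₁ − σ√T = -0.441913 − 0.392493 = -0.834407
e^{−rT} = e^{−0.0107·1.1037} = 0.988260
N(−d₁) = 0.670724,  N(−d₂) = 0.797974
Put price V = K·e^{−rT}·N(−d₂) − S·N(−d₁) = 252.708702 − 165.346871 = 87.361831
Δ = −N(−d₁) = -0.670724

price = 87.361831
Δ = -0.670724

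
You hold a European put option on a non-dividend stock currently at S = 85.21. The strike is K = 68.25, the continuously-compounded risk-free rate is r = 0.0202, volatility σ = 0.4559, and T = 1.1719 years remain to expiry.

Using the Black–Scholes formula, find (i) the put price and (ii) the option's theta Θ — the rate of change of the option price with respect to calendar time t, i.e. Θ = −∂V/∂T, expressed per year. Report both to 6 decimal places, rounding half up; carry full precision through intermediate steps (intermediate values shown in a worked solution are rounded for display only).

σ√T = 0.4559·√1.1719 = 0.493531
d₁ = (ln(S/K) + (r+σ²/2)T) / (σ√T) = (ln(85.21/68.25) + (0.0202+0.4559²/2)·1.1719) / 0.493531 = (0.221941 + 0.145459) / 0.493531 = 0.744432
d₂ = d₁ − σ√T = 0.744432 − 0.493531 = 0.250900
e^{−rT} = e^{−0.0202·1.1719} = 0.976606
N(−d₁) = 0.228308,  N(−d₂) = 0.400946
Put price V = K·e^{−rT}·N(−d₂) − S·N(−d₁) = 26.724367 − 19.454101 = 7.270266
φ(d₁) = (1/√(2π))·e^{−d₁²/2} = 0.302393
Θ = −S·φ(d₁)·σ/(2√T) + r·K·e^{−rT}·N(−d₂) = −5.425711 + 0.539832 = -4.885879

price = 7.270266
Θ = -4.885879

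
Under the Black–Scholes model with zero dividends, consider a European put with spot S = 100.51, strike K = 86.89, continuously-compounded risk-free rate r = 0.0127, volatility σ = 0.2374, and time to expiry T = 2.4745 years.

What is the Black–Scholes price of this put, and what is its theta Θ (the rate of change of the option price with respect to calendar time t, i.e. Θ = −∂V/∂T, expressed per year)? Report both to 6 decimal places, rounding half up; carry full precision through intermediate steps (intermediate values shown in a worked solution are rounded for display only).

price = 7.012579
Θ = -2.018492

σ√T = 0.2374·√2.4745 = 0.373443
d₁ = (ln(S/K) + (r+σ²/2)T) / (σ√T) = (ln(100.51/86.89) + (0.0127+0.2374²/2)·2.4745) / 0.373443 = (0.145614 + 0.101156) / 0.373443 = 0.660798
d₂ = d₁ − σ√T = 0.660798 − 0.373443 = 0.287354
e^{−rT} = e^{−0.0127·2.4745} = 0.969063
N(−d₁) = 0.254371,  N(−d₂) = 0.386920
Put price V = K·e^{−rT}·N(−d₂) − S·N(−d₁) = 32.579415 − 25.566836 = 7.012579
φ(d₁) = (1/√(2π))·e^{−d₁²/2} = 0.320695
Θ = −S·φ(d₁)·σ/(2√T) + r·K·e^{−rT}·N(−d₂) = −2.432250 + 0.413759 = -2.018492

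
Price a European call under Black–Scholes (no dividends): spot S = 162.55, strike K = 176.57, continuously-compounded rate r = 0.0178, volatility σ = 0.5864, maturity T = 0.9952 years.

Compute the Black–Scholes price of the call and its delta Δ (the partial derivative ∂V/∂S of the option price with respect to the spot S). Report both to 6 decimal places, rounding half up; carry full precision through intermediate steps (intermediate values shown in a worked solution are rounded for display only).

σ√T = 0.5864·√0.9952 = 0.584991
d₁ = (ln(S/K) + (r+σ²/2)T) / (σ√T) = (ln(162.55/176.57) + (0.0178+0.5864²/2)·0.9952) / 0.584991 = (-0.082732 + 0.188822) / 0.584991 = 0.181353
d₂ = d₁ − σ√T = 0.181353 − 0.584991 = -0.403638
e^{−rT} = e^{−0.0178·0.9952} = 0.982441
N(d₁) = 0.571955,  N(d₂) = 0.343240
Call price V = S·N(d₁) − K·e^{−rT}·N(d₂) = 92.971260 − 59.541661 = 33.429599
Δ = N(d₁) = 0.571955

price = 33.429599
Δ = 0.571955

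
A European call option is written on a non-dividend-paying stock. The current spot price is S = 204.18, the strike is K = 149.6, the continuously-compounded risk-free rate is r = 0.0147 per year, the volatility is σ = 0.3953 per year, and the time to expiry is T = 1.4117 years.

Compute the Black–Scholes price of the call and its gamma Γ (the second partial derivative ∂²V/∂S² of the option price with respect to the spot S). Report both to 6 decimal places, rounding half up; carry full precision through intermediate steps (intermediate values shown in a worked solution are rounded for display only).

σ√T = 0.3953·√1.4117 = 0.469676
d₁ = (ln(S/K) + (r+σ²/2)T) / (σ√T) = (ln(204.18/149.6) + (0.0147+0.3953²/2)·1.4117) / 0.469676 = (0.311037 + 0.131050) / 0.469676 = 0.941259
d₂ = d₁ − σ√T = 0.941259 − 0.469676 = 0.471584
e^{−rT} = e^{−0.0147·1.4117} = 0.979462
N(d₁) = 0.826714,  N(d₂) = 0.681388
Call price V = S·N(d₁) − K·e^{−rT}·N(d₂) = 168.798457 − 99.842069 = 68.956388
φ(d₁) = (1/√(2π))·e^{−d₁²/2} = 0.256168
Γ = φ(d₁) / (S·σ·√T) = 0.002671

price = 68.956388
Γ = 0.002671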